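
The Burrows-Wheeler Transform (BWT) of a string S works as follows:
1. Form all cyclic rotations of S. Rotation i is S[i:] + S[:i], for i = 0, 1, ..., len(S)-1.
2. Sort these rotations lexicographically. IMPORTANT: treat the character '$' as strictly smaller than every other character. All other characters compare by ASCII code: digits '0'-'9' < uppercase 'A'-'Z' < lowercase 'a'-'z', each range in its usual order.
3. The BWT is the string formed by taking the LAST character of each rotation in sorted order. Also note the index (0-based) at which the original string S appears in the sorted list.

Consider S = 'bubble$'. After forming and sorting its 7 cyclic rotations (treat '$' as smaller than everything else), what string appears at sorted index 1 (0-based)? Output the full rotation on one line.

All 7 rotations (rotation i = S[i:]+S[:i]):
  rot[0] = bubble$
  rot[1] = ubble$b
  rot[2] = bble$bu
  rot[3] = ble$bub
  rot[4] = le$bubb
  rot[5] = e$bubbl
  rot[6] = $bubble
Sorted (with $ < everything):
  sorted[0] = $bubble
  sorted[1] = bble$bu
  sorted[2] = ble$bub
  sorted[3] = bubble$
  sorted[4] = e$bubbl
  sorted[5] = le$bubb
  sorted[6] = ubble$b
sorted[1] = bble$bu

Answer: bble$bu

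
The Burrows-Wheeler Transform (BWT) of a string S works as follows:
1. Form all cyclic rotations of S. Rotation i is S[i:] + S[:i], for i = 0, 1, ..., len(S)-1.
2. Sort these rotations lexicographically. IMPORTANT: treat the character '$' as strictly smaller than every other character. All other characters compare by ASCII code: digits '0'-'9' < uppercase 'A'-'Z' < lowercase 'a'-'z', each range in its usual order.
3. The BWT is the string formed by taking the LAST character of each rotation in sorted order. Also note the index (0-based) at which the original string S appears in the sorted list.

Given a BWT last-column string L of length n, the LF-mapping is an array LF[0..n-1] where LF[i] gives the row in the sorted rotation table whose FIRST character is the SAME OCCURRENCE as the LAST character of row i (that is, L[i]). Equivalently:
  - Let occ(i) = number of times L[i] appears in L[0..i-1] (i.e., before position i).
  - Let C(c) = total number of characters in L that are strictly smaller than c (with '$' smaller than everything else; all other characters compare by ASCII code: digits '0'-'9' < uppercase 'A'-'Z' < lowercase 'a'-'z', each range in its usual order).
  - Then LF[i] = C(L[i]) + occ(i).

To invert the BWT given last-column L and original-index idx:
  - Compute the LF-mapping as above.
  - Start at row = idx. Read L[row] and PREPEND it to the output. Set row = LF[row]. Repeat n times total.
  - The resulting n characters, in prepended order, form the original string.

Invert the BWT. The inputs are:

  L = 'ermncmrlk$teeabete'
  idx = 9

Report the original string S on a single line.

LF mapping: 4 14 11 13 3 12 15 10 9 0 16 5 6 1 2 7 17 8
Walk LF starting at row 9, prepending L[row]:
  step 1: row=9, L[9]='$', prepend. Next row=LF[9]=0
  step 2: row=0, L[0]='e', prepend. Next row=LF[0]=4
  step 3: row=4, L[4]='c', prepend. Next row=LF[4]=3
  step 4: row=3, L[3]='n', prepend. Next row=LF[3]=13
  step 5: row=13, L[13]='a', prepend. Next row=LF[13]=1
  step 6: row=1, L[1]='r', prepend. Next row=LF[1]=14
  step 7: row=14, L[14]='b', prepend. Next row=LF[14]=2
  step 8: row=2, L[2]='m', prepend. Next row=LF[2]=11
  step 9: row=11, L[11]='e', prepend. Next row=LF[11]=5
  step 10: row=5, L[5]='m', prepend. Next row=LF[5]=12
  step 11: row=12, L[12]='e', prepend. Next row=LF[12]=6
  step 12: row=6, L[6]='r', prepend. Next row=LF[6]=15
  step 13: row=15, L[15]='e', prepend. Next row=LF[15]=7
  step 14: row=7, L[7]='l', prepend. Next row=LF[7]=10
  step 15: row=10, L[10]='t', prepend. Next row=LF[10]=16
  step 16: row=16, L[16]='t', prepend. Next row=LF[16]=17
  step 17: row=17, L[17]='e', prepend. Next row=LF[17]=8
  step 18: row=8, L[8]='k', prepend. Next row=LF[8]=9
Reversed output: kettleremembrance$

Answer: kettleremembrance$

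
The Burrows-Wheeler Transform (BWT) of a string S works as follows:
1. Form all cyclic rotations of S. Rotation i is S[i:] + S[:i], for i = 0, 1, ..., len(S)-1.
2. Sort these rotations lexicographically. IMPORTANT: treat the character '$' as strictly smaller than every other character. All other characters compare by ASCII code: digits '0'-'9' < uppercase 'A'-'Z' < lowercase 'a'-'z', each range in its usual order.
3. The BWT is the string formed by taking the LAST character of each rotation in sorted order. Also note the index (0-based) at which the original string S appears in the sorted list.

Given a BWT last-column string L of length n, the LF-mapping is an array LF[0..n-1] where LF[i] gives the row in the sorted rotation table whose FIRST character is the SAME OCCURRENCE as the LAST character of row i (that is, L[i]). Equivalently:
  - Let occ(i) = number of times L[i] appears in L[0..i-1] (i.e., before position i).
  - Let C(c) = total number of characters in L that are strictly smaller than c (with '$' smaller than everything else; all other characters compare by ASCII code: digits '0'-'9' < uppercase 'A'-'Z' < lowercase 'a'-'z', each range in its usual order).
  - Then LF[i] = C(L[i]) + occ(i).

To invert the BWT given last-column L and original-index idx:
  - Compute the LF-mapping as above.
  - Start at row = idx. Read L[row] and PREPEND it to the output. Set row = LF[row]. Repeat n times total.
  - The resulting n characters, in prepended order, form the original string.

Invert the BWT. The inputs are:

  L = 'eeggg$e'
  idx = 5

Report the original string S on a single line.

Answer: geggee$

Derivation:
LF mapping: 1 2 4 5 6 0 3
Walk LF starting at row 5, prepending L[row]:
  step 1: row=5, L[5]='$', prepend. Next row=LF[5]=0
  step 2: row=0, L[0]='e', prepend. Next row=LF[0]=1
  step 3: row=1, L[1]='e', prepend. Next row=LF[1]=2
  step 4: row=2, L[2]='g', prepend. Next row=LF[2]=4
  step 5: row=4, L[4]='g', prepend. Next row=LF[4]=6
  step 6: row=6, L[6]='e', prepend. Next row=LF[6]=3
  step 7: row=3, L[3]='g', prepend. Next row=LF[3]=5
Reversed output: geggee$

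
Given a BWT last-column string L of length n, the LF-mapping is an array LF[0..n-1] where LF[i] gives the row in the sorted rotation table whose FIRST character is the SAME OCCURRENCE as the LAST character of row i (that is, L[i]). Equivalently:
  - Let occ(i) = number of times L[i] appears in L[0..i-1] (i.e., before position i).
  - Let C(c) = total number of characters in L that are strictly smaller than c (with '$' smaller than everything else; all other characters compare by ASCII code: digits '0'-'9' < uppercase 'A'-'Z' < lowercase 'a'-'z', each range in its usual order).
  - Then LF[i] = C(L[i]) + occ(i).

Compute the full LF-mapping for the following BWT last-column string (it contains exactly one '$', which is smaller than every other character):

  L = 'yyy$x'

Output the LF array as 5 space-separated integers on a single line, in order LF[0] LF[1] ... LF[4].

Answer: 2 3 4 0 1

Derivation:
Char counts: '$':1, 'x':1, 'y':3
C (first-col start): C('$')=0, C('x')=1, C('y')=2
L[0]='y': occ=0, LF[0]=C('y')+0=2+0=2
L[1]='y': occ=1, LF[1]=C('y')+1=2+1=3
L[2]='y': occ=2, LF[2]=C('y')+2=2+2=4
L[3]='$': occ=0, LF[3]=C('$')+0=0+0=0
L[4]='x': occ=0, LF[4]=C('x')+0=1+0=1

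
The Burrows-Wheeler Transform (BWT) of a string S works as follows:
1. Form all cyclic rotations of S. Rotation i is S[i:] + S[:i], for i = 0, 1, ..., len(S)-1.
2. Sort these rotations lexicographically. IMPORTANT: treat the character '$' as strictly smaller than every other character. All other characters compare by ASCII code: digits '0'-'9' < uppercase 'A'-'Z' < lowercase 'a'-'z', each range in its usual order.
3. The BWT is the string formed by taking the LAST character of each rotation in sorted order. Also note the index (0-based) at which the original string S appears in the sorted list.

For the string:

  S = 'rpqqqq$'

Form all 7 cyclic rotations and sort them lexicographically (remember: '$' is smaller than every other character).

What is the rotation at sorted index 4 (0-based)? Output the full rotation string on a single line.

Answer: qqq$rpq

Derivation:
All 7 rotations (rotation i = S[i:]+S[:i]):
  rot[0] = rpqqqq$
  rot[1] = pqqqq$r
  rot[2] = qqqq$rp
  rot[3] = qqq$rpq
  rot[4] = qq$rpqq
  rot[5] = q$rpqqq
  rot[6] = $rpqqqq
Sorted (with $ < everything):
  sorted[0] = $rpqqqq
  sorted[1] = pqqqq$r
  sorted[2] = q$rpqqq
  sorted[3] = qq$rpqq
  sorted[4] = qqq$rpq
  sorted[5] = qqqq$rp
  sorted[6] = rpqqqq$
sorted[4] = qqq$rpq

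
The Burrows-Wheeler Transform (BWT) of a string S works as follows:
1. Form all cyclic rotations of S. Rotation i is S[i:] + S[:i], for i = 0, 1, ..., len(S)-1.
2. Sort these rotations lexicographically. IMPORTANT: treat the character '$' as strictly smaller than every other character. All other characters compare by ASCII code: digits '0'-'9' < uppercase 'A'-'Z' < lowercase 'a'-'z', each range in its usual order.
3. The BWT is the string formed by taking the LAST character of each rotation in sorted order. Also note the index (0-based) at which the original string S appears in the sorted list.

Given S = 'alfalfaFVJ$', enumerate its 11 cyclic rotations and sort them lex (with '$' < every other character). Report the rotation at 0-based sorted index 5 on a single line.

All 11 rotations (rotation i = S[i:]+S[:i]):
  rot[0] = alfalfaFVJ$
  rot[1] = lfalfaFVJ$a
  rot[2] = falfaFVJ$al
  rot[3] = alfaFVJ$alf
  rot[4] = lfaFVJ$alfa
  rot[5] = faFVJ$alfal
  rot[6] = aFVJ$alfalf
  rot[7] = FVJ$alfalfa
  rot[8] = VJ$alfalfaF
  rot[9] = J$alfalfaFV
  rot[10] = $alfalfaFVJ
Sorted (with $ < everything):
  sorted[0] = $alfalfaFVJ
  sorted[1] = FVJ$alfalfa
  sorted[2] = J$alfalfaFV
  sorted[3] = VJ$alfalfaF
  sorted[4] = aFVJ$alfalf
  sorted[5] = alfaFVJ$alf
  sorted[6] = alfalfaFVJ$
  sorted[7] = faFVJ$alfal
  sorted[8] = falfaFVJ$al
  sorted[9] = lfaFVJ$alfa
  sorted[10] = lfalfaFVJ$a
sorted[5] = alfaFVJ$alf

Answer: alfaFVJ$alf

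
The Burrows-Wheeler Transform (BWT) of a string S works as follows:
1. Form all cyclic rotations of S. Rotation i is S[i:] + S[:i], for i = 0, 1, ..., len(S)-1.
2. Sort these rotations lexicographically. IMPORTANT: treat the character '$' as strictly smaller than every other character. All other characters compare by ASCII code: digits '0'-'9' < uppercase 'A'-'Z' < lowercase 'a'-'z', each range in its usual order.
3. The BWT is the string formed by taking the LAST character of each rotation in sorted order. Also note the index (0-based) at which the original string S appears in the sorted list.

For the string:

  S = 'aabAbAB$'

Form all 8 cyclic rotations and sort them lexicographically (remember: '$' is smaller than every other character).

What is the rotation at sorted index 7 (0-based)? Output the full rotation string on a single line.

All 8 rotations (rotation i = S[i:]+S[:i]):
  rot[0] = aabAbAB$
  rot[1] = abAbAB$a
  rot[2] = bAbAB$aa
  rot[3] = AbAB$aab
  rot[4] = bAB$aabA
  rot[5] = AB$aabAb
  rot[6] = B$aabAbA
  rot[7] = $aabAbAB
Sorted (with $ < everything):
  sorted[0] = $aabAbAB
  sorted[1] = AB$aabAb
  sorted[2] = AbAB$aab
  sorted[3] = B$aabAbA
  sorted[4] = aabAbAB$
  sorted[5] = abAbAB$a
  sorted[6] = bAB$aabA
  sorted[7] = bAbAB$aa
sorted[7] = bAbAB$aa

Answer: bAbAB$aa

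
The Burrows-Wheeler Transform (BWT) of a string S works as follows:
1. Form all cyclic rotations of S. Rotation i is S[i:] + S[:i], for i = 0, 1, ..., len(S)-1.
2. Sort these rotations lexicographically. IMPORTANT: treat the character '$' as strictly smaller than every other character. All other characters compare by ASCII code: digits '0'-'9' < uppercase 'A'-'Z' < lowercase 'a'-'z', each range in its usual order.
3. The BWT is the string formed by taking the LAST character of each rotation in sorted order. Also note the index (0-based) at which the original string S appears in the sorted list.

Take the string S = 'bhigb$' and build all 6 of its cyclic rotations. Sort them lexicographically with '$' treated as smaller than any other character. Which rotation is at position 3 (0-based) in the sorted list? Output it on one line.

Answer: gb$bhi

Derivation:
All 6 rotations (rotation i = S[i:]+S[:i]):
  rot[0] = bhigb$
  rot[1] = higb$b
  rot[2] = igb$bh
  rot[3] = gb$bhi
  rot[4] = b$bhig
  rot[5] = $bhigb
Sorted (with $ < everything):
  sorted[0] = $bhigb
  sorted[1] = b$bhig
  sorted[2] = bhigb$
  sorted[3] = gb$bhi
  sorted[4] = higb$b
  sorted[5] = igb$bh
sorted[3] = gb$bhi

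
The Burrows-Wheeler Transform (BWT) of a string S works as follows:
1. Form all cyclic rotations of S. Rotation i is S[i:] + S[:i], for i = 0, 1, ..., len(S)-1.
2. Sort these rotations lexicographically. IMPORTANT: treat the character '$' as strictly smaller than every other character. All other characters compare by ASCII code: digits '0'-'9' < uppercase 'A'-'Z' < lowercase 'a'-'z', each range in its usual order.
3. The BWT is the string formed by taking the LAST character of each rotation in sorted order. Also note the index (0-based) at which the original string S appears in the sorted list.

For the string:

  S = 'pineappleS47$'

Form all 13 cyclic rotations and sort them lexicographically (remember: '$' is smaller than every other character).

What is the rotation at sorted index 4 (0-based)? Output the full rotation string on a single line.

Answer: appleS47$pine

Derivation:
All 13 rotations (rotation i = S[i:]+S[:i]):
  rot[0] = pineappleS47$
  rot[1] = ineappleS47$p
  rot[2] = neappleS47$pi
  rot[3] = eappleS47$pin
  rot[4] = appleS47$pine
  rot[5] = ppleS47$pinea
  rot[6] = pleS47$pineap
  rot[7] = leS47$pineapp
  rot[8] = eS47$pineappl
  rot[9] = S47$pineapple
  rot[10] = 47$pineappleS
  rot[11] = 7$pineappleS4
  rot[12] = $pineappleS47
Sorted (with $ < everything):
  sorted[0] = $pineappleS47
  sorted[1] = 47$pineappleS
  sorted[2] = 7$pineappleS4
  sorted[3] = S47$pineapple
  sorted[4] = appleS47$pine
  sorted[5] = eS47$pineappl
  sorted[6] = eappleS47$pin
  sorted[7] = ineappleS47$p
  sorted[8] = leS47$pineapp
  sorted[9] = neappleS47$pi
  sorted[10] = pineappleS47$
  sorted[11] = pleS47$pineap
  sorted[12] = ppleS47$pinea
sorted[4] = appleS47$pine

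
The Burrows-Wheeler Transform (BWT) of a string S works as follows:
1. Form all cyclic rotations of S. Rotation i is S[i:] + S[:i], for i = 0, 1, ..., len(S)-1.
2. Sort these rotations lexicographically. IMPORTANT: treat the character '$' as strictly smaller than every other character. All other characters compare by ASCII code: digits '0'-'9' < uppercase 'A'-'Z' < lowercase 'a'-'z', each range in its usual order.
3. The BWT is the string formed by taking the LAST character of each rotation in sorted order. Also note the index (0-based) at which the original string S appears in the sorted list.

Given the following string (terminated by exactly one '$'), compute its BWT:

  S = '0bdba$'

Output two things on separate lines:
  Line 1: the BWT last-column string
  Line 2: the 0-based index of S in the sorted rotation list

All 6 rotations (rotation i = S[i:]+S[:i]):
  rot[0] = 0bdba$
  rot[1] = bdba$0
  rot[2] = dba$0b
  rot[3] = ba$0bd
  rot[4] = a$0bdb
  rot[5] = $0bdba
Sorted (with $ < everything):
  sorted[0] = $0bdba  (last char: 'a')
  sorted[1] = 0bdba$  (last char: '$')
  sorted[2] = a$0bdb  (last char: 'b')
  sorted[3] = ba$0bd  (last char: 'd')
  sorted[4] = bdba$0  (last char: '0')
  sorted[5] = dba$0b  (last char: 'b')
Last column: a$bd0b
Original string S is at sorted index 1

Answer: a$bd0b
1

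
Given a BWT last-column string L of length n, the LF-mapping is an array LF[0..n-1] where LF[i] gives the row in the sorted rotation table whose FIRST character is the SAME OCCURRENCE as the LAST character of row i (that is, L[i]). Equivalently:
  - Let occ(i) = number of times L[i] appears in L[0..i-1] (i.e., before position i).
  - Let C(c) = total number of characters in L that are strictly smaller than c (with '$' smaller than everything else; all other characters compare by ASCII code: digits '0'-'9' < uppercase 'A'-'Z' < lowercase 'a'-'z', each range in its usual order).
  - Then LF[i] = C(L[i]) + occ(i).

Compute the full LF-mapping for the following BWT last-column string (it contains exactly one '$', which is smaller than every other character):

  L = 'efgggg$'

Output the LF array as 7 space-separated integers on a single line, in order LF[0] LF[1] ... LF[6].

Answer: 1 2 3 4 5 6 0

Derivation:
Char counts: '$':1, 'e':1, 'f':1, 'g':4
C (first-col start): C('$')=0, C('e')=1, C('f')=2, C('g')=3
L[0]='e': occ=0, LF[0]=C('e')+0=1+0=1
L[1]='f': occ=0, LF[1]=C('f')+0=2+0=2
L[2]='g': occ=0, LF[2]=C('g')+0=3+0=3
L[3]='g': occ=1, LF[3]=C('g')+1=3+1=4
L[4]='g': occ=2, LF[4]=C('g')+2=3+2=5
L[5]='g': occ=3, LF[5]=C('g')+3=3+3=6
L[6]='$': occ=0, LF[6]=C('$')+0=0+0=0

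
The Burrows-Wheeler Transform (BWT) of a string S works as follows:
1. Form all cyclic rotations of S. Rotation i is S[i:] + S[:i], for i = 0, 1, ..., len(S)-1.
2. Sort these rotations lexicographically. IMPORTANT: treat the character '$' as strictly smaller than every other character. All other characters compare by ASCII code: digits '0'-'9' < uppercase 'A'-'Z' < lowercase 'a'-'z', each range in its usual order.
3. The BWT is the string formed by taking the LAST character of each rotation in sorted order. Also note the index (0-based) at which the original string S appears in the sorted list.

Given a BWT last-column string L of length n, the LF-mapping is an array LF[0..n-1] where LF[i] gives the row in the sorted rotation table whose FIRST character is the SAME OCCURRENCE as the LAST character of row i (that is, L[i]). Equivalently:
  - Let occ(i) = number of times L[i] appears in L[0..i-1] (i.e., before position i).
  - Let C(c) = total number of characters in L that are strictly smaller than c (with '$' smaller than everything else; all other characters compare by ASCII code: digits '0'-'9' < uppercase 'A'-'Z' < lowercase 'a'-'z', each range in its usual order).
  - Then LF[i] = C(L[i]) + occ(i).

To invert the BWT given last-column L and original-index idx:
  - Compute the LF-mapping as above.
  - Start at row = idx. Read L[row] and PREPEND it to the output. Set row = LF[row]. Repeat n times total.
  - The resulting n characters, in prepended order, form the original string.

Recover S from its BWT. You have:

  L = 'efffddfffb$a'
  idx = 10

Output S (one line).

LF mapping: 5 6 7 8 3 4 9 10 11 2 0 1
Walk LF starting at row 10, prepending L[row]:
  step 1: row=10, L[10]='$', prepend. Next row=LF[10]=0
  step 2: row=0, L[0]='e', prepend. Next row=LF[0]=5
  step 3: row=5, L[5]='d', prepend. Next row=LF[5]=4
  step 4: row=4, L[4]='d', prepend. Next row=LF[4]=3
  step 5: row=3, L[3]='f', prepend. Next row=LF[3]=8
  step 6: row=8, L[8]='f', prepend. Next row=LF[8]=11
  step 7: row=11, L[11]='a', prepend. Next row=LF[11]=1
  step 8: row=1, L[1]='f', prepend. Next row=LF[1]=6
  step 9: row=6, L[6]='f', prepend. Next row=LF[6]=9
  step 10: row=9, L[9]='b', prepend. Next row=LF[9]=2
  step 11: row=2, L[2]='f', prepend. Next row=LF[2]=7
  step 12: row=7, L[7]='f', prepend. Next row=LF[7]=10
Reversed output: ffbffaffdde$

Answer: ffbffaffdde$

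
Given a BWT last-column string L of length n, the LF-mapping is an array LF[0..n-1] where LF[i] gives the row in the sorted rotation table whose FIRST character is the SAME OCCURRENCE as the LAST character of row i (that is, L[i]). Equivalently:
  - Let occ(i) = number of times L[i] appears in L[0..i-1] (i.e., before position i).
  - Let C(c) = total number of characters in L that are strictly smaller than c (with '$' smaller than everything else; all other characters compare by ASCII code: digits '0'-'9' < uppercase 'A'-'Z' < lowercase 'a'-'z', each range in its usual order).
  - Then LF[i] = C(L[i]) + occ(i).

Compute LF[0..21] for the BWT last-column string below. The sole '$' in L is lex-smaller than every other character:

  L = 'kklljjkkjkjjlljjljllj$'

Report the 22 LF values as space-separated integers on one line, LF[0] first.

Char counts: '$':1, 'j':9, 'k':5, 'l':7
C (first-col start): C('$')=0, C('j')=1, C('k')=10, C('l')=15
L[0]='k': occ=0, LF[0]=C('k')+0=10+0=10
L[1]='k': occ=1, LF[1]=C('k')+1=10+1=11
L[2]='l': occ=0, LF[2]=C('l')+0=15+0=15
L[3]='l': occ=1, LF[3]=C('l')+1=15+1=16
L[4]='j': occ=0, LF[4]=C('j')+0=1+0=1
L[5]='j': occ=1, LF[5]=C('j')+1=1+1=2
L[6]='k': occ=2, LF[6]=C('k')+2=10+2=12
L[7]='k': occ=3, LF[7]=C('k')+3=10+3=13
L[8]='j': occ=2, LF[8]=C('j')+2=1+2=3
L[9]='k': occ=4, LF[9]=C('k')+4=10+4=14
L[10]='j': occ=3, LF[10]=C('j')+3=1+3=4
L[11]='j': occ=4, LF[11]=C('j')+4=1+4=5
L[12]='l': occ=2, LF[12]=C('l')+2=15+2=17
L[13]='l': occ=3, LF[13]=C('l')+3=15+3=18
L[14]='j': occ=5, LF[14]=C('j')+5=1+5=6
L[15]='j': occ=6, LF[15]=C('j')+6=1+6=7
L[16]='l': occ=4, LF[16]=C('l')+4=15+4=19
L[17]='j': occ=7, LF[17]=C('j')+7=1+7=8
L[18]='l': occ=5, LF[18]=C('l')+5=15+5=20
L[19]='l': occ=6, LF[19]=C('l')+6=15+6=21
L[20]='j': occ=8, LF[20]=C('j')+8=1+8=9
L[21]='$': occ=0, LF[21]=C('$')+0=0+0=0

Answer: 10 11 15 16 1 2 12 13 3 14 4 5 17 18 6 7 19 8 20 21 9 0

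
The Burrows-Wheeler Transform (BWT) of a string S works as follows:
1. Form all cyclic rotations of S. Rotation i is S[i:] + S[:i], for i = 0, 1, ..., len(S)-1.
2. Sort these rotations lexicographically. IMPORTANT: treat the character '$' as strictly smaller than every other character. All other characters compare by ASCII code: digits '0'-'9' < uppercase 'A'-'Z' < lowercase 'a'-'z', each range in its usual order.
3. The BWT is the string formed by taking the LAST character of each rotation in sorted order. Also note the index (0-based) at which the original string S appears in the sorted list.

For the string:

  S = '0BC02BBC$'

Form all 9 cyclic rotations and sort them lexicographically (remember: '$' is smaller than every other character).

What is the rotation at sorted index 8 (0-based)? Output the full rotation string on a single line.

All 9 rotations (rotation i = S[i:]+S[:i]):
  rot[0] = 0BC02BBC$
  rot[1] = BC02BBC$0
  rot[2] = C02BBC$0B
  rot[3] = 02BBC$0BC
  rot[4] = 2BBC$0BC0
  rot[5] = BBC$0BC02
  rot[6] = BC$0BC02B
  rot[7] = C$0BC02BB
  rot[8] = $0BC02BBC
Sorted (with $ < everything):
  sorted[0] = $0BC02BBC
  sorted[1] = 02BBC$0BC
  sorted[2] = 0BC02BBC$
  sorted[3] = 2BBC$0BC0
  sorted[4] = BBC$0BC02
  sorted[5] = BC$0BC02B
  sorted[6] = BC02BBC$0
  sorted[7] = C$0BC02BB
  sorted[8] = C02BBC$0B
sorted[8] = C02BBC$0B

Answer: C02BBC$0B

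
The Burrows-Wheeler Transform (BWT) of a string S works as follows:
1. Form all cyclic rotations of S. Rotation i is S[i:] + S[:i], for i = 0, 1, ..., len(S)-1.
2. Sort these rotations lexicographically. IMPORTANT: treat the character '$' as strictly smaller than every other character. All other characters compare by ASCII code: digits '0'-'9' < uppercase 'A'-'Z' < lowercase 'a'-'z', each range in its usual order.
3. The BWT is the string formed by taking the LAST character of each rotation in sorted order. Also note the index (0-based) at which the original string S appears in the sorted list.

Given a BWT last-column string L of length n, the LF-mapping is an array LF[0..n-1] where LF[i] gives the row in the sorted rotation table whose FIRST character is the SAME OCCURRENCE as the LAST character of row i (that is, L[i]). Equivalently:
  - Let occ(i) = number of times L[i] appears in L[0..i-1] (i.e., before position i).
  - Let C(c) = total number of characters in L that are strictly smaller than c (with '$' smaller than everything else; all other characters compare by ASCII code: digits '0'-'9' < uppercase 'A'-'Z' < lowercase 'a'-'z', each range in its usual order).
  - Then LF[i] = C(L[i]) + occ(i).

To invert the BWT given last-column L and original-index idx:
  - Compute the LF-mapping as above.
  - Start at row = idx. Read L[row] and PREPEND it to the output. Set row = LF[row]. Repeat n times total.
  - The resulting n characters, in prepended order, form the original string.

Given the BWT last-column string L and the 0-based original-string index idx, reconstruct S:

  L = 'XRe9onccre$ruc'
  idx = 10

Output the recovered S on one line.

LF mapping: 3 2 7 1 10 9 4 5 11 8 0 12 13 6
Walk LF starting at row 10, prepending L[row]:
  step 1: row=10, L[10]='$', prepend. Next row=LF[10]=0
  step 2: row=0, L[0]='X', prepend. Next row=LF[0]=3
  step 3: row=3, L[3]='9', prepend. Next row=LF[3]=1
  step 4: row=1, L[1]='R', prepend. Next row=LF[1]=2
  step 5: row=2, L[2]='e', prepend. Next row=LF[2]=7
  step 6: row=7, L[7]='c', prepend. Next row=LF[7]=5
  step 7: row=5, L[5]='n', prepend. Next row=LF[5]=9
  step 8: row=9, L[9]='e', prepend. Next row=LF[9]=8
  step 9: row=8, L[8]='r', prepend. Next row=LF[8]=11
  step 10: row=11, L[11]='r', prepend. Next row=LF[11]=12
  step 11: row=12, L[12]='u', prepend. Next row=LF[12]=13
  step 12: row=13, L[13]='c', prepend. Next row=LF[13]=6
  step 13: row=6, L[6]='c', prepend. Next row=LF[6]=4
  step 14: row=4, L[4]='o', prepend. Next row=LF[4]=10
Reversed output: occurrenceR9X$

Answer: occurrenceR9X$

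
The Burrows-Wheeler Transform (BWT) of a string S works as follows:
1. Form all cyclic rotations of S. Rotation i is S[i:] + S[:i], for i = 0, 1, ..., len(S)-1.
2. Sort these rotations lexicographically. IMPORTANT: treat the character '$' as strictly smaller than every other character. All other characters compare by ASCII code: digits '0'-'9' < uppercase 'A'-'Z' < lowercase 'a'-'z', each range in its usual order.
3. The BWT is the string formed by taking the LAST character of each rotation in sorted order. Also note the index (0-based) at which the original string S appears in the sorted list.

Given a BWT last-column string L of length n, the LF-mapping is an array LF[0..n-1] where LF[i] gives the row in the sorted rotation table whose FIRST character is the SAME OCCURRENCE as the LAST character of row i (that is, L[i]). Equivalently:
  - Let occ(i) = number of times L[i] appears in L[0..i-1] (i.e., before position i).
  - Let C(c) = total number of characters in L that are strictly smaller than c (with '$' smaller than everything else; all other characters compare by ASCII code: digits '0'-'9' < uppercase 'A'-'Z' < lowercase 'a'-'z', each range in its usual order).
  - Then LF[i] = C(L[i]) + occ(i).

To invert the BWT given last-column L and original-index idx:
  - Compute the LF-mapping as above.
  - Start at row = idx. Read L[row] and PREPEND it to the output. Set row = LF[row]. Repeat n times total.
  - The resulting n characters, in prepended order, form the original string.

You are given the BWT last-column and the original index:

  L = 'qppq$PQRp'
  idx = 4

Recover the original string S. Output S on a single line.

Answer: pPpQpqRq$

Derivation:
LF mapping: 7 4 5 8 0 1 2 3 6
Walk LF starting at row 4, prepending L[row]:
  step 1: row=4, L[4]='$', prepend. Next row=LF[4]=0
  step 2: row=0, L[0]='q', prepend. Next row=LF[0]=7
  step 3: row=7, L[7]='R', prepend. Next row=LF[7]=3
  step 4: row=3, L[3]='q', prepend. Next row=LF[3]=8
  step 5: row=8, L[8]='p', prepend. Next row=LF[8]=6
  step 6: row=6, L[6]='Q', prepend. Next row=LF[6]=2
  step 7: row=2, L[2]='p', prepend. Next row=LF[2]=5
  step 8: row=5, L[5]='P', prepend. Next row=LF[5]=1
  step 9: row=1, L[1]='p', prepend. Next row=LF[1]=4
Reversed output: pPpQpqRq$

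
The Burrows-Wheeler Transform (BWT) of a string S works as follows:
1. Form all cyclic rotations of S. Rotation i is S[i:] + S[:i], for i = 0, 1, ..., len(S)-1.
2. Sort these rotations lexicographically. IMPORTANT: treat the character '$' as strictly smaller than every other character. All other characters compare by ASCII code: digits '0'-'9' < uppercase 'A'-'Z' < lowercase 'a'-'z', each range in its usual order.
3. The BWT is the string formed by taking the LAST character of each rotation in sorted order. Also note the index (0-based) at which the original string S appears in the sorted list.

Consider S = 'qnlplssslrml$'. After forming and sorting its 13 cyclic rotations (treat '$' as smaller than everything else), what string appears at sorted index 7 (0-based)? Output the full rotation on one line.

All 13 rotations (rotation i = S[i:]+S[:i]):
  rot[0] = qnlplssslrml$
  rot[1] = nlplssslrml$q
  rot[2] = lplssslrml$qn
  rot[3] = plssslrml$qnl
  rot[4] = lssslrml$qnlp
  rot[5] = ssslrml$qnlpl
  rot[6] = sslrml$qnlpls
  rot[7] = slrml$qnlplss
  rot[8] = lrml$qnlplsss
  rot[9] = rml$qnlplsssl
  rot[10] = ml$qnlplssslr
  rot[11] = l$qnlplssslrm
  rot[12] = $qnlplssslrml
Sorted (with $ < everything):
  sorted[0] = $qnlplssslrml
  sorted[1] = l$qnlplssslrm
  sorted[2] = lplssslrml$qn
  sorted[3] = lrml$qnlplsss
  sorted[4] = lssslrml$qnlp
  sorted[5] = ml$qnlplssslr
  sorted[6] = nlplssslrml$q
  sorted[7] = plssslrml$qnl
  sorted[8] = qnlplssslrml$
  sorted[9] = rml$qnlplsssl
  sorted[10] = slrml$qnlplss
  sorted[11] = sslrml$qnlpls
  sorted[12] = ssslrml$qnlpl
sorted[7] = plssslrml$qnl

Answer: plssslrml$qnl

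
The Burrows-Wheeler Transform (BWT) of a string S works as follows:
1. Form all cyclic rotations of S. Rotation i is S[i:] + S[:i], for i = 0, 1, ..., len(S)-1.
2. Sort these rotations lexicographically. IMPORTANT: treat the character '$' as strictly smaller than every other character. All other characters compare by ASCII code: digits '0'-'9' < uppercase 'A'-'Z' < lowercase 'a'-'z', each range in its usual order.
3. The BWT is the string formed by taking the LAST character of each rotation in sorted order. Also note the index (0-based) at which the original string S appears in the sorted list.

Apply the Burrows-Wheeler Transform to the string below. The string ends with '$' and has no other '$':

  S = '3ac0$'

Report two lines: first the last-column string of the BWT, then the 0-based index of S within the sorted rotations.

Answer: 0c$3a
2

Derivation:
All 5 rotations (rotation i = S[i:]+S[:i]):
  rot[0] = 3ac0$
  rot[1] = ac0$3
  rot[2] = c0$3a
  rot[3] = 0$3ac
  rot[4] = $3ac0
Sorted (with $ < everything):
  sorted[0] = $3ac0  (last char: '0')
  sorted[1] = 0$3ac  (last char: 'c')
  sorted[2] = 3ac0$  (last char: '$')
  sorted[3] = ac0$3  (last char: '3')
  sorted[4] = c0$3a  (last char: 'a')
Last column: 0c$3a
Original string S is at sorted index 2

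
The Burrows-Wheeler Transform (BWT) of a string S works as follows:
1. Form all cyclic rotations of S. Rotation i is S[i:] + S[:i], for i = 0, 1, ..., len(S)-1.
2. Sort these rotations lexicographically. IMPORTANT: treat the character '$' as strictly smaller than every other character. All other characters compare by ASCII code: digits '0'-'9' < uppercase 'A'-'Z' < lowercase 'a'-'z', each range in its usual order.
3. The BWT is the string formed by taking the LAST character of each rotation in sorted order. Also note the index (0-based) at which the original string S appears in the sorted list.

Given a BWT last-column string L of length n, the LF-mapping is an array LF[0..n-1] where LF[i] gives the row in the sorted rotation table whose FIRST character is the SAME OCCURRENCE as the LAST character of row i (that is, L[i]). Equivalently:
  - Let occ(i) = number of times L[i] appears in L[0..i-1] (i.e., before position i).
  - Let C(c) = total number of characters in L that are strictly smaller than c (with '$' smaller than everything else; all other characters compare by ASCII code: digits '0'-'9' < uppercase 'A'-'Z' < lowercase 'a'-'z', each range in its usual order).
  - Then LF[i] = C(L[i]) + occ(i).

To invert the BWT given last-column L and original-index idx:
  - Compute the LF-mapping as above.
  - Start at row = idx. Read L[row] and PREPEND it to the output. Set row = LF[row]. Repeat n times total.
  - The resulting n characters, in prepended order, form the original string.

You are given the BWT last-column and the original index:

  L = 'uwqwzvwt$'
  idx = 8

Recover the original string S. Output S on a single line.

Answer: zvwqtwwu$

Derivation:
LF mapping: 3 5 1 6 8 4 7 2 0
Walk LF starting at row 8, prepending L[row]:
  step 1: row=8, L[8]='$', prepend. Next row=LF[8]=0
  step 2: row=0, L[0]='u', prepend. Next row=LF[0]=3
  step 3: row=3, L[3]='w', prepend. Next row=LF[3]=6
  step 4: row=6, L[6]='w', prepend. Next row=LF[6]=7
  step 5: row=7, L[7]='t', prepend. Next row=LF[7]=2
  step 6: row=2, L[2]='q', prepend. Next row=LF[2]=1
  step 7: row=1, L[1]='w', prepend. Next row=LF[1]=5
  step 8: row=5, L[5]='v', prepend. Next row=LF[5]=4
  step 9: row=4, L[4]='z', prepend. Next row=LF[4]=8
Reversed output: zvwqtwwu$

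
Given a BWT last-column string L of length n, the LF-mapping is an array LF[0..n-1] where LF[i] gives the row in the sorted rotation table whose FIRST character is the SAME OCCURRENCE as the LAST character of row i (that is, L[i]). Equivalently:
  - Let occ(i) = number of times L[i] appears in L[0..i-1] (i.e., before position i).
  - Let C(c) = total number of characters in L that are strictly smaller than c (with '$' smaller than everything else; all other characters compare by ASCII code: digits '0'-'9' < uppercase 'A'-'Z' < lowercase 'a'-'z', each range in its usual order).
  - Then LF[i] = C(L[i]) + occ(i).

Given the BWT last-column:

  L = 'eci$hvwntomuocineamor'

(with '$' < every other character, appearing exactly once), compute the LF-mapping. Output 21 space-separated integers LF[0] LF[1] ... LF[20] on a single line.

Answer: 4 2 7 0 6 19 20 11 17 13 9 18 14 3 8 12 5 1 10 15 16

Derivation:
Char counts: '$':1, 'a':1, 'c':2, 'e':2, 'h':1, 'i':2, 'm':2, 'n':2, 'o':3, 'r':1, 't':1, 'u':1, 'v':1, 'w':1
C (first-col start): C('$')=0, C('a')=1, C('c')=2, C('e')=4, C('h')=6, C('i')=7, C('m')=9, C('n')=11, C('o')=13, C('r')=16, C('t')=17, C('u')=18, C('v')=19, C('w')=20
L[0]='e': occ=0, LF[0]=C('e')+0=4+0=4
L[1]='c': occ=0, LF[1]=C('c')+0=2+0=2
L[2]='i': occ=0, LF[2]=C('i')+0=7+0=7
L[3]='$': occ=0, LF[3]=C('$')+0=0+0=0
L[4]='h': occ=0, LF[4]=C('h')+0=6+0=6
L[5]='v': occ=0, LF[5]=C('v')+0=19+0=19
L[6]='w': occ=0, LF[6]=C('w')+0=20+0=20
L[7]='n': occ=0, LF[7]=C('n')+0=11+0=11
L[8]='t': occ=0, LF[8]=C('t')+0=17+0=17
L[9]='o': occ=0, LF[9]=C('o')+0=13+0=13
L[10]='m': occ=0, LF[10]=C('m')+0=9+0=9
L[11]='u': occ=0, LF[11]=C('u')+0=18+0=18
L[12]='o': occ=1, LF[12]=C('o')+1=13+1=14
L[13]='c': occ=1, LF[13]=C('c')+1=2+1=3
L[14]='i': occ=1, LF[14]=C('i')+1=7+1=8
L[15]='n': occ=1, LF[15]=C('n')+1=11+1=12
L[16]='e': occ=1, LF[16]=C('e')+1=4+1=5
L[17]='a': occ=0, LF[17]=C('a')+0=1+0=1
L[18]='m': occ=1, LF[18]=C('m')+1=9+1=10
L[19]='o': occ=2, LF[19]=C('o')+2=13+2=15
L[20]='r': occ=0, LF[20]=C('r')+0=16+0=16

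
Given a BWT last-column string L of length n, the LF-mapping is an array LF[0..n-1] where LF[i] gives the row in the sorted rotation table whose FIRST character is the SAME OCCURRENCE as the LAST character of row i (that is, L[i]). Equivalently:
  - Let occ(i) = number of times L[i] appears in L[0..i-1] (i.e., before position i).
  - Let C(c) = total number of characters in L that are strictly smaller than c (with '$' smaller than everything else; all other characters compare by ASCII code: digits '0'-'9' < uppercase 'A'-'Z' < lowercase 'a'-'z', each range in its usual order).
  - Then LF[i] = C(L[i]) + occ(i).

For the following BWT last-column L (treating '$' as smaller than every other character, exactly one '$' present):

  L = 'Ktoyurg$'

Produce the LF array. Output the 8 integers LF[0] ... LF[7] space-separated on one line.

Char counts: '$':1, 'K':1, 'g':1, 'o':1, 'r':1, 't':1, 'u':1, 'y':1
C (first-col start): C('$')=0, C('K')=1, C('g')=2, C('o')=3, C('r')=4, C('t')=5, C('u')=6, C('y')=7
L[0]='K': occ=0, LF[0]=C('K')+0=1+0=1
L[1]='t': occ=0, LF[1]=C('t')+0=5+0=5
L[2]='o': occ=0, LF[2]=C('o')+0=3+0=3
L[3]='y': occ=0, LF[3]=C('y')+0=7+0=7
L[4]='u': occ=0, LF[4]=C('u')+0=6+0=6
L[5]='r': occ=0, LF[5]=C('r')+0=4+0=4
L[6]='g': occ=0, LF[6]=C('g')+0=2+0=2
L[7]='$': occ=0, LF[7]=C('$')+0=0+0=0

Answer: 1 5 3 7 6 4 2 0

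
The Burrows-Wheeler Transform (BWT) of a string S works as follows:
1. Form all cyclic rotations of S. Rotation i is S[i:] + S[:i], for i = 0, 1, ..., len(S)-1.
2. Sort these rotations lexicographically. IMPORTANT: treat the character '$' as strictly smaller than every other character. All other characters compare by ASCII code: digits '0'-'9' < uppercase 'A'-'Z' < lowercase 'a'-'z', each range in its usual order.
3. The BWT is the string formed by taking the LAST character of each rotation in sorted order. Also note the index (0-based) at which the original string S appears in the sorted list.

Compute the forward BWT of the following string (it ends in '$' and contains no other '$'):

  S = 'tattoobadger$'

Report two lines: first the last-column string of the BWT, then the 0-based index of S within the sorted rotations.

All 13 rotations (rotation i = S[i:]+S[:i]):
  rot[0] = tattoobadger$
  rot[1] = attoobadger$t
  rot[2] = ttoobadger$ta
  rot[3] = toobadger$tat
  rot[4] = oobadger$tatt
  rot[5] = obadger$tatto
  rot[6] = badger$tattoo
  rot[7] = adger$tattoob
  rot[8] = dger$tattooba
  rot[9] = ger$tattoobad
  rot[10] = er$tattoobadg
  rot[11] = r$tattoobadge
  rot[12] = $tattoobadger
Sorted (with $ < everything):
  sorted[0] = $tattoobadger  (last char: 'r')
  sorted[1] = adger$tattoob  (last char: 'b')
  sorted[2] = attoobadger$t  (last char: 't')
  sorted[3] = badger$tattoo  (last char: 'o')
  sorted[4] = dger$tattooba  (last char: 'a')
  sorted[5] = er$tattoobadg  (last char: 'g')
  sorted[6] = ger$tattoobad  (last char: 'd')
  sorted[7] = obadger$tatto  (last char: 'o')
  sorted[8] = oobadger$tatt  (last char: 't')
  sorted[9] = r$tattoobadge  (last char: 'e')
  sorted[10] = tattoobadger$  (last char: '$')
  sorted[11] = toobadger$tat  (last char: 't')
  sorted[12] = ttoobadger$ta  (last char: 'a')
Last column: rbtoagdote$ta
Original string S is at sorted index 10

Answer: rbtoagdote$ta
10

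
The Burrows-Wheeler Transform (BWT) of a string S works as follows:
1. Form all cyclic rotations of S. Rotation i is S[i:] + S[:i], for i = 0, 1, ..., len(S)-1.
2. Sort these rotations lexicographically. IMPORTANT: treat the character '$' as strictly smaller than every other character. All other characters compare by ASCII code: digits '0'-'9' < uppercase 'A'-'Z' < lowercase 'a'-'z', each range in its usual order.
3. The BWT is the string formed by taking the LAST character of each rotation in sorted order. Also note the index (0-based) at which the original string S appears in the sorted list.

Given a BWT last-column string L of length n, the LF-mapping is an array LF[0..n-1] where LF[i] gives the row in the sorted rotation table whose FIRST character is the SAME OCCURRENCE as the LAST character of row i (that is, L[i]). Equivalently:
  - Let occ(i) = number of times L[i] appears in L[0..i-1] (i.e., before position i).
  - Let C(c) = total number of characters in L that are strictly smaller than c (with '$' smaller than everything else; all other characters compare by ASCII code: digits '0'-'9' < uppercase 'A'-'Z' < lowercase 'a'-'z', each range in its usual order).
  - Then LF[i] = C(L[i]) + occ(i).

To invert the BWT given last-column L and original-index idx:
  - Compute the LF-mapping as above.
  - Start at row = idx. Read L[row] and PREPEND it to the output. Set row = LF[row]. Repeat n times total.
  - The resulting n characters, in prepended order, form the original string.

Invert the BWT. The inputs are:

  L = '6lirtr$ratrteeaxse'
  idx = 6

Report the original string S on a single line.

Answer: extraterrestrial6$

Derivation:
LF mapping: 1 8 7 9 14 10 0 11 2 15 12 16 4 5 3 17 13 6
Walk LF starting at row 6, prepending L[row]:
  step 1: row=6, L[6]='$', prepend. Next row=LF[6]=0
  step 2: row=0, L[0]='6', prepend. Next row=LF[0]=1
  step 3: row=1, L[1]='l', prepend. Next row=LF[1]=8
  step 4: row=8, L[8]='a', prepend. Next row=LF[8]=2
  step 5: row=2, L[2]='i', prepend. Next row=LF[2]=7
  step 6: row=7, L[7]='r', prepend. Next row=LF[7]=11
  step 7: row=11, L[11]='t', prepend. Next row=LF[11]=16
  step 8: row=16, L[16]='s', prepend. Next row=LF[16]=13
  step 9: row=13, L[13]='e', prepend. Next row=LF[13]=5
  step 10: row=5, L[5]='r', prepend. Next row=LF[5]=10
  step 11: row=10, L[10]='r', prepend. Next row=LF[10]=12
  step 12: row=12, L[12]='e', prepend. Next row=LF[12]=4
  step 13: row=4, L[4]='t', prepend. Next row=LF[4]=14
  step 14: row=14, L[14]='a', prepend. Next row=LF[14]=3
  step 15: row=3, L[3]='r', prepend. Next row=LF[3]=9
  step 16: row=9, L[9]='t', prepend. Next row=LF[9]=15
  step 17: row=15, L[15]='x', prepend. Next row=LF[15]=17
  step 18: row=17, L[17]='e', prepend. Next row=LF[17]=6
Reversed output: extraterrestrial6$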